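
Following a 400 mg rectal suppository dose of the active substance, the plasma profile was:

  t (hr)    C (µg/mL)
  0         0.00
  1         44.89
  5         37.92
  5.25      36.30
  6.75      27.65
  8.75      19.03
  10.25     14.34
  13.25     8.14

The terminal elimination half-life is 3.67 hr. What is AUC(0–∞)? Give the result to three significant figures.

AUC = 394 µg/mL·hr

Trapezoidal AUC_0→13.25:
  [0→1]: (0.00+44.89)/2 × 1 = 22.445
  [1→5]: (44.89+37.92)/2 × 4 = 165.62
  [5→5.25]: (37.92+36.30)/2 × 0.25 = 9.2775
  [5.25→6.75]: (36.30+27.65)/2 × 1.5 = 47.9625
  [6.75→8.75]: (27.65+19.03)/2 × 2 = 46.68
  [8.75→10.25]: (19.03+14.34)/2 × 1.5 = 25.0275
  [10.25→13.25]: (14.34+8.14)/2 × 3 = 33.72
  Sum = 350.7325 µg/mL·hr
k_e = ln2 / t½ = 0.693147 / 3.67 = 0.1889 hr^-1
Extrapolated tail: C_last / k_e = 8.14 / 0.1889 = 43.092
AUC_0→∞ = 350.7325 + 43.092 = 393.8245 µg/mL·hr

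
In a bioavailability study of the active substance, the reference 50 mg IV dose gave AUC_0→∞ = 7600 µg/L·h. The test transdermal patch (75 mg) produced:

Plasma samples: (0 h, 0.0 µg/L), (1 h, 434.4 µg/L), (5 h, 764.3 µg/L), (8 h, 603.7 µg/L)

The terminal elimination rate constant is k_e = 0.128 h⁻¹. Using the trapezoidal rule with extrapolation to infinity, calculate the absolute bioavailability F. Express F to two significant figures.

Trapezoidal AUC_0→8 (transdermal patch):
  [0→1]: (0.0+434.4)/2 × 1 = 217.2
  [1→5]: (434.4+764.3)/2 × 4 = 2397.4
  [5→8]: (764.3+603.7)/2 × 3 = 2052.0
  Sum = 4666.6 µg/L·h
Tail: C_last/k_e = 603.7/0.128 = 4716.406
AUC_0→∞ (transdermal patch) = 4666.6 + 4716.406 = 9383.006 µg/L·h
F = (AUC_ev/D_ev)/(AUC_iv/D_iv) = (9383.006/75)/(7600/50) = 125.107/152 = 0.8231

F = 0.82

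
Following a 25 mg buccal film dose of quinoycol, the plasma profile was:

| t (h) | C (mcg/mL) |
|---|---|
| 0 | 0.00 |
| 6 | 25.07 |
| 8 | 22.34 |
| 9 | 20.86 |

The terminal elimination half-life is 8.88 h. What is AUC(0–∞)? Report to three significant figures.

Trapezoidal AUC_0→9:
  [0→6]: (0.00+25.07)/2 × 6 = 75.21
  [6→8]: (25.07+22.34)/2 × 2 = 47.41
  [8→9]: (22.34+20.86)/2 × 1 = 21.6
  Sum = 144.22 mcg/mL·h
k_e = ln2 / t½ = 0.693147 / 8.88 = 0.0781 h^-1
Extrapolated tail: C_last / k_e = 20.86 / 0.0781 = 267.093
AUC_0→∞ = 144.22 + 267.093 = 411.313 mcg/mL·h

AUC = 411 mcg/mL·h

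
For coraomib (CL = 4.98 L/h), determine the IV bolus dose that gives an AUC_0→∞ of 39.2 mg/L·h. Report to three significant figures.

Dose = 195 mg

Dose_iv = CL × AUC_0→∞
     = 4.98 × 39.2 = 195.216 mg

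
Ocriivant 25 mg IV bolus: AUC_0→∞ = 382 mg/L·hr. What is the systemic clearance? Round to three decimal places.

CL = 0.065 L/hr

CL = Dose_iv / AUC_0→∞
   = 25 / 382 = 0.065445 L/hr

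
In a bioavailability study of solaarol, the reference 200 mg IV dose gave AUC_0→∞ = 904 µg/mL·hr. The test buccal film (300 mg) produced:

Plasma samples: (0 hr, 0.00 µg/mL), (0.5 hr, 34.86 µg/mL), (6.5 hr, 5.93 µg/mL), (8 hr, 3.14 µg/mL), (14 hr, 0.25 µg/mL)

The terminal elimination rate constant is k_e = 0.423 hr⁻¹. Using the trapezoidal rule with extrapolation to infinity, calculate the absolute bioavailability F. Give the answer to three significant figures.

Trapezoidal AUC_0→14 (buccal film):
  [0→0.5]: (0.00+34.86)/2 × 0.5 = 8.715
  [0.5→6.5]: (34.86+5.93)/2 × 6 = 122.37
  [6.5→8]: (5.93+3.14)/2 × 1.5 = 6.8025
  [8→14]: (3.14+0.25)/2 × 6 = 10.17
  Sum = 148.0575 µg/mL·hr
Tail: C_last/k_e = 0.25/0.423 = 0.591
AUC_0→∞ (buccal film) = 148.0575 + 0.591 = 148.6485 µg/mL·hr
F = (AUC_ev/D_ev)/(AUC_iv/D_iv) = (148.6485/300)/(904/200) = 0.495495/4.52 = 0.1096

F = 0.110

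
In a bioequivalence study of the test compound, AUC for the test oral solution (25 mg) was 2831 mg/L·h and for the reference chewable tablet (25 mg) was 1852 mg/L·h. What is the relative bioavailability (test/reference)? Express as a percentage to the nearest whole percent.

F_rel = 153%

F_rel = (AUC_test/D_test) / (AUC_ref/D_ref)
      = (2831/25) / (1852/25)
      = 113.24 / 74.08 = 1.5286 = 152.86%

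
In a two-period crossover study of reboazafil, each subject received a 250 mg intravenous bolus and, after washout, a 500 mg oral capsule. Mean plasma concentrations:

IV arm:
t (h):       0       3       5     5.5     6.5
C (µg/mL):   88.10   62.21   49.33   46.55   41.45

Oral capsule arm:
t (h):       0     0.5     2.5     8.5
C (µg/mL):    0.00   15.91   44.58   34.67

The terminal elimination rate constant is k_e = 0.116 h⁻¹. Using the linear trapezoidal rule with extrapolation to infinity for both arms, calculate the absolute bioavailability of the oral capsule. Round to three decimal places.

F = 0.394

Trapezoidal AUC_0→6.5 (IV):
  [0→3]: (88.10+62.21)/2 × 3 = 225.465
  [3→5]: (62.21+49.33)/2 × 2 = 111.54
  [5→5.5]: (49.33+46.55)/2 × 0.5 = 23.97
  [5.5→6.5]: (46.55+41.45)/2 × 1 = 44.0
  Sum = 404.975 µg/mL·h
IV tail: 41.45/0.116 = 357.328; AUC_iv,0→∞ = 404.975 + 357.328 = 762.303 µg/mL·h
Trapezoidal AUC_0→8.5 (oral capsule):
  [0→0.5]: (0.00+15.91)/2 × 0.5 = 3.9775
  [0.5→2.5]: (15.91+44.58)/2 × 2 = 60.49
  [2.5→8.5]: (44.58+34.67)/2 × 6 = 237.75
  Sum = 302.2175 µg/mL·h
oral capsule tail: 34.67/0.116 = 298.879; AUC_ev,0→∞ = 302.2175 + 298.879 = 601.0965 µg/mL·h
F = (AUC_ev/D_ev)/(AUC_iv/D_iv) = (601.0965/500)/(762.303/250) = 1.202193/3.049212 = 0.3943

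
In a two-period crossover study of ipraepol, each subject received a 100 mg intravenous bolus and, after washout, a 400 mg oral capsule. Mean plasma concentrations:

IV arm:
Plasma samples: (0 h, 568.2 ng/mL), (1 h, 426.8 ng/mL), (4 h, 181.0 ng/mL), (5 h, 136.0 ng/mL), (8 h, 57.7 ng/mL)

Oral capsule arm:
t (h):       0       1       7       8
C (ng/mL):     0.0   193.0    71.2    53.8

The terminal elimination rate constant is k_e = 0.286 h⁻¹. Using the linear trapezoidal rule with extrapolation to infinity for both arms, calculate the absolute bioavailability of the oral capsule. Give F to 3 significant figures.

Trapezoidal AUC_0→8 (IV):
  [0→1]: (568.2+426.8)/2 × 1 = 497.5
  [1→4]: (426.8+181.0)/2 × 3 = 911.7
  [4→5]: (181.0+136.0)/2 × 1 = 158.5
  [5→8]: (136.0+57.7)/2 × 3 = 290.55
  Sum = 1858.25 ng/mL·h
IV tail: 57.7/0.286 = 201.748; AUC_iv,0→∞ = 1858.25 + 201.748 = 2059.998 ng/mL·h
Trapezoidal AUC_0→8 (oral capsule):
  [0→1]: (0.0+193.0)/2 × 1 = 96.5
  [1→7]: (193.0+71.2)/2 × 6 = 792.6
  [7→8]: (71.2+53.8)/2 × 1 = 62.5
  Sum = 951.6 ng/mL·h
oral capsule tail: 53.8/0.286 = 188.112; AUC_ev,0→∞ = 951.6 + 188.112 = 1139.712 ng/mL·h
F = (AUC_ev/D_ev)/(AUC_iv/D_iv) = (1139.712/400)/(2059.998/100) = 2.84928/20.59998 = 0.1383

F = 0.138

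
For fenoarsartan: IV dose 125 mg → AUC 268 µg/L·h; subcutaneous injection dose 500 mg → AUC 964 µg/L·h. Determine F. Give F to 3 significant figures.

F = (AUC_ev / D_ev) / (AUC_iv / D_iv)
  = (964/500) / (268/125)
  = 1.928 / 2.144 = 0.8993

F = 0.899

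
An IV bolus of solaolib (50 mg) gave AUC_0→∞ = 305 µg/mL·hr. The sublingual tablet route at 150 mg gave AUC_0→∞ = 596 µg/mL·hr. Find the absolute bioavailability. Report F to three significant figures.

F = (AUC_ev / D_ev) / (AUC_iv / D_iv)
  = (596/150) / (305/50)
  = 3.97333 / 6.1 = 0.6514

F = 0.651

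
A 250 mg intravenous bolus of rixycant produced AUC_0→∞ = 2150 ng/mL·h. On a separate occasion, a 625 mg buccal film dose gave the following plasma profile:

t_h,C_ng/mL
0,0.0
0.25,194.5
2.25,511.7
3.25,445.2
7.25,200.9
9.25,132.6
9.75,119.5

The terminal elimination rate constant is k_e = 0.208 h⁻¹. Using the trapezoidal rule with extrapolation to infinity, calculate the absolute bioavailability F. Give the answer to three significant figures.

Trapezoidal AUC_0→9.75 (buccal film):
  [0→0.25]: (0.0+194.5)/2 × 0.25 = 24.3125
  [0.25→2.25]: (194.5+511.7)/2 × 2 = 706.2
  [2.25→3.25]: (511.7+445.2)/2 × 1 = 478.45
  [3.25→7.25]: (445.2+200.9)/2 × 4 = 1292.2
  [7.25→9.25]: (200.9+132.6)/2 × 2 = 333.5
  [9.25→9.75]: (132.6+119.5)/2 × 0.5 = 63.025
  Sum = 2897.6875 ng/mL·h
Tail: C_last/k_e = 119.5/0.208 = 574.519
AUC_0→∞ (buccal film) = 2897.6875 + 574.519 = 3472.2065 ng/mL·h
F = (AUC_ev/D_ev)/(AUC_iv/D_iv) = (3472.2065/625)/(2150/250) = 5.5555304/8.6 = 0.6460

F = 0.646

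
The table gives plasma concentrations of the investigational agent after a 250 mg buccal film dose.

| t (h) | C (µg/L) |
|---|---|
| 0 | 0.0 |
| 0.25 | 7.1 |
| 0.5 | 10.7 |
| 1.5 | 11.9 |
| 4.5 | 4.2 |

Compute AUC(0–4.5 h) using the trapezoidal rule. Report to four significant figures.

Trapezoidal AUC_0→4.5:
  [0→0.25]: (0.0+7.1)/2 × 0.25 = 0.8875
  [0.25→0.5]: (7.1+10.7)/2 × 0.25 = 2.225
  [0.5→1.5]: (10.7+11.9)/2 × 1 = 11.3
  [1.5→4.5]: (11.9+4.2)/2 × 3 = 24.15
  Sum = 38.5625 µg/L·h

AUC = 38.56 µg/L·h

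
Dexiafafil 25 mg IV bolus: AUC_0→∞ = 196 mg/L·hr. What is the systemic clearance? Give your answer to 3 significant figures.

CL = Dose_iv / AUC_0→∞
   = 25 / 196 = 0.127551 L/hr

CL = 0.128 L/hr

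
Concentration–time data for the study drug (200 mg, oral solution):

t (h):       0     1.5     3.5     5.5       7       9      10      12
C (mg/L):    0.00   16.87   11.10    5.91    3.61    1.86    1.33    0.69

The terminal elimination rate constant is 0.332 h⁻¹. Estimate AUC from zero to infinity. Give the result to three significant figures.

AUC = 75.9 mg/L·h

Trapezoidal AUC_0→12:
  [0→1.5]: (0.00+16.87)/2 × 1.5 = 12.6525
  [1.5→3.5]: (16.87+11.10)/2 × 2 = 27.97
  [3.5→5.5]: (11.10+5.91)/2 × 2 = 17.01
  [5.5→7]: (5.91+3.61)/2 × 1.5 = 7.14
  [7→9]: (3.61+1.86)/2 × 2 = 5.47
  [9→10]: (1.86+1.33)/2 × 1 = 1.595
  [10→12]: (1.33+0.69)/2 × 2 = 2.02
  Sum = 73.8575 mg/L·h
Extrapolated tail: C_last / k_e = 0.69 / 0.332 = 2.078
AUC_0→∞ = 73.8575 + 2.078 = 75.9355 mg/L·h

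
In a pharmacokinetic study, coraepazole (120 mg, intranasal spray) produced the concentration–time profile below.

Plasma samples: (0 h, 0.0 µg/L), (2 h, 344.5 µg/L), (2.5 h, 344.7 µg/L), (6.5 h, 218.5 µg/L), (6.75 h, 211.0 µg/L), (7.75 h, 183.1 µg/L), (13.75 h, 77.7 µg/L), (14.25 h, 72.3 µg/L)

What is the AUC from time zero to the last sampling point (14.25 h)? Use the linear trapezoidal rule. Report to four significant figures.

Trapezoidal AUC_0→14.25:
  [0→2]: (0.0+344.5)/2 × 2 = 344.5
  [2→2.5]: (344.5+344.7)/2 × 0.5 = 172.3
  [2.5→6.5]: (344.7+218.5)/2 × 4 = 1126.4
  [6.5→6.75]: (218.5+211.0)/2 × 0.25 = 53.6875
  [6.75→7.75]: (211.0+183.1)/2 × 1 = 197.05
  [7.75→13.75]: (183.1+77.7)/2 × 6 = 782.4
  [13.75→14.25]: (77.7+72.3)/2 × 0.5 = 37.5
  Sum = 2713.8375 µg/L·h

AUC = 2714 µg/L·h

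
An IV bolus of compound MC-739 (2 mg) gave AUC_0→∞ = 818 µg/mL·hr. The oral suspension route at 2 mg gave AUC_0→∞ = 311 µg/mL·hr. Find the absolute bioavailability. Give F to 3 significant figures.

F = (AUC_ev / D_ev) / (AUC_iv / D_iv)
  = (311/2) / (818/2)
  = 155.5 / 409 = 0.3802

F = 0.380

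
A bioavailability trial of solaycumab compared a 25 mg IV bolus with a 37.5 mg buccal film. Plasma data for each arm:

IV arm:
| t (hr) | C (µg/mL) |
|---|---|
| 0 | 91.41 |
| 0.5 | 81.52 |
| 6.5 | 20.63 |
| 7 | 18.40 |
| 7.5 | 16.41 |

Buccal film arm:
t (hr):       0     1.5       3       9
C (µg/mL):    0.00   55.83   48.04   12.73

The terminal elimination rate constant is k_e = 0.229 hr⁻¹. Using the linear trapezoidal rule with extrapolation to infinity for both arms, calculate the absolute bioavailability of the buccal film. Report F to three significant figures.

F = 0.542

Trapezoidal AUC_0→7.5 (IV):
  [0→0.5]: (91.41+81.52)/2 × 0.5 = 43.2325
  [0.5→6.5]: (81.52+20.63)/2 × 6 = 306.45
  [6.5→7]: (20.63+18.40)/2 × 0.5 = 9.7575
  [7→7.5]: (18.40+16.41)/2 × 0.5 = 8.7025
  Sum = 368.1425 µg/mL·hr
IV tail: 16.41/0.229 = 71.659; AUC_iv,0→∞ = 368.1425 + 71.659 = 439.8015 µg/mL·hr
Trapezoidal AUC_0→9 (buccal film):
  [0→1.5]: (0.00+55.83)/2 × 1.5 = 41.8725
  [1.5→3]: (55.83+48.04)/2 × 1.5 = 77.9025
  [3→9]: (48.04+12.73)/2 × 6 = 182.31
  Sum = 302.085 µg/mL·hr
buccal film tail: 12.73/0.229 = 55.590; AUC_ev,0→∞ = 302.085 + 55.590 = 357.675 µg/mL·hr
F = (AUC_ev/D_ev)/(AUC_iv/D_iv) = (357.675/37.5)/(439.8015/25) = 9.538/17.59206 = 0.5422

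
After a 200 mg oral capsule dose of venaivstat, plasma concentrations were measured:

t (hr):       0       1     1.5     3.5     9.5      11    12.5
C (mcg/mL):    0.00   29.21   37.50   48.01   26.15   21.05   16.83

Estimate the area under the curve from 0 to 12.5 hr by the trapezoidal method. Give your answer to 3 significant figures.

Trapezoidal AUC_0→12.5:
  [0→1]: (0.00+29.21)/2 × 1 = 14.605
  [1→1.5]: (29.21+37.50)/2 × 0.5 = 16.6775
  [1.5→3.5]: (37.50+48.01)/2 × 2 = 85.51
  [3.5→9.5]: (48.01+26.15)/2 × 6 = 222.48
  [9.5→11]: (26.15+21.05)/2 × 1.5 = 35.4
  [11→12.5]: (21.05+16.83)/2 × 1.5 = 28.41
  Sum = 403.0825 mcg/mL·hr

AUC = 403 mcg/mL·hr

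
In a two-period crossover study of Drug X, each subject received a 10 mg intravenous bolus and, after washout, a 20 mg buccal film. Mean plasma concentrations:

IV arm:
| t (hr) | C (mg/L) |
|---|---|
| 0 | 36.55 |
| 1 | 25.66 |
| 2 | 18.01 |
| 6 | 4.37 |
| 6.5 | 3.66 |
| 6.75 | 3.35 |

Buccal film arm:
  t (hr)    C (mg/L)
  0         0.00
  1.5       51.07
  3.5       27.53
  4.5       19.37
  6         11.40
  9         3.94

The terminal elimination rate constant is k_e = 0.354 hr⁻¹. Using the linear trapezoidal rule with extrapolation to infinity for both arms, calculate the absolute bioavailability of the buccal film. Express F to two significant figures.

F = 0.90

Trapezoidal AUC_0→6.75 (IV):
  [0→1]: (36.55+25.66)/2 × 1 = 31.105
  [1→2]: (25.66+18.01)/2 × 1 = 21.835
  [2→6]: (18.01+4.37)/2 × 4 = 44.76
  [6→6.5]: (4.37+3.66)/2 × 0.5 = 2.0075
  [6.5→6.75]: (3.66+3.35)/2 × 0.25 = 0.87625
  Sum = 100.58375 mg/L·hr
IV tail: 3.35/0.354 = 9.463; AUC_iv,0→∞ = 100.58375 + 9.463 = 110.04675 mg/L·hr
Trapezoidal AUC_0→9 (buccal film):
  [0→1.5]: (0.00+51.07)/2 × 1.5 = 38.3025
  [1.5→3.5]: (51.07+27.53)/2 × 2 = 78.6
  [3.5→4.5]: (27.53+19.37)/2 × 1 = 23.45
  [4.5→6]: (19.37+11.40)/2 × 1.5 = 23.0775
  [6→9]: (11.40+3.94)/2 × 3 = 23.01
  Sum = 186.44 mg/L·hr
buccal film tail: 3.94/0.354 = 11.130; AUC_ev,0→∞ = 186.44 + 11.130 = 197.57 mg/L·hr
F = (AUC_ev/D_ev)/(AUC_iv/D_iv) = (197.57/20)/(110.04675/10) = 9.8785/11.004675 = 0.8977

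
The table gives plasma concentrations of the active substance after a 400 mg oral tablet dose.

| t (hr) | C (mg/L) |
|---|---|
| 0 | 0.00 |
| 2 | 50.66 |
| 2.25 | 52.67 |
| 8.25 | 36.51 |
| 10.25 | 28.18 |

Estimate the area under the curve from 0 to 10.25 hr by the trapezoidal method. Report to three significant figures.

AUC = 396 mg/L·hr

Trapezoidal AUC_0→10.25:
  [0→2]: (0.00+50.66)/2 × 2 = 50.66
  [2→2.25]: (50.66+52.67)/2 × 0.25 = 12.91625
  [2.25→8.25]: (52.67+36.51)/2 × 6 = 267.54
  [8.25→10.25]: (36.51+28.18)/2 × 2 = 64.69
  Sum = 395.80625 mg/L·hr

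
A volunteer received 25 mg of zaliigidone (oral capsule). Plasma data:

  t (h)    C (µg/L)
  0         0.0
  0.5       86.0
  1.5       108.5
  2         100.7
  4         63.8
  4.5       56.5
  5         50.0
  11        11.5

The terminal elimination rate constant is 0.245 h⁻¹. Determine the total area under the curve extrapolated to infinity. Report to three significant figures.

AUC = 624 µg/L·h

Trapezoidal AUC_0→11:
  [0→0.5]: (0.0+86.0)/2 × 0.5 = 21.5
  [0.5→1.5]: (86.0+108.5)/2 × 1 = 97.25
  [1.5→2]: (108.5+100.7)/2 × 0.5 = 52.3
  [2→4]: (100.7+63.8)/2 × 2 = 164.5
  [4→4.5]: (63.8+56.5)/2 × 0.5 = 30.075
  [4.5→5]: (56.5+50.0)/2 × 0.5 = 26.625
  [5→11]: (50.0+11.5)/2 × 6 = 184.5
  Sum = 576.75 µg/L·h
Extrapolated tail: C_last / k_e = 11.5 / 0.245 = 46.939
AUC_0→∞ = 576.75 + 46.939 = 623.689 µg/L·h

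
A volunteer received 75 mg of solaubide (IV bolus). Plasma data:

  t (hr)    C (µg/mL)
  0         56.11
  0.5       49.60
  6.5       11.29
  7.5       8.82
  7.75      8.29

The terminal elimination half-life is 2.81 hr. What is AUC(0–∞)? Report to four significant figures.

Trapezoidal AUC_0→7.75:
  [0→0.5]: (56.11+49.60)/2 × 0.5 = 26.4275
  [0.5→6.5]: (49.60+11.29)/2 × 6 = 182.67
  [6.5→7.5]: (11.29+8.82)/2 × 1 = 10.055
  [7.5→7.75]: (8.82+8.29)/2 × 0.25 = 2.13875
  Sum = 221.29125 µg/mL·hr
k_e = ln2 / t½ = 0.693147 / 2.81 = 0.2467 hr^-1
Extrapolated tail: C_last / k_e = 8.29 / 0.2467 = 33.604
AUC_0→∞ = 221.29125 + 33.604 = 254.89525 µg/mL·hr

AUC = 254.9 µg/mL·hr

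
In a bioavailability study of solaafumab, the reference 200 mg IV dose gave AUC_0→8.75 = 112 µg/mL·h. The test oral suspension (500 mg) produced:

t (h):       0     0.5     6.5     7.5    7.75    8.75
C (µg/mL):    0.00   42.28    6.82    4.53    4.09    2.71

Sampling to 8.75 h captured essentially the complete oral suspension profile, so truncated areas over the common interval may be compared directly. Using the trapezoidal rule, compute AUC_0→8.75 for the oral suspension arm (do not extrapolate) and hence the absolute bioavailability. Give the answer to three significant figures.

F = 0.600

Trapezoidal AUC_0→8.75 (oral suspension):
  [0→0.5]: (0.00+42.28)/2 × 0.5 = 10.57
  [0.5→6.5]: (42.28+6.82)/2 × 6 = 147.3
  [6.5→7.5]: (6.82+4.53)/2 × 1 = 5.675
  [7.5→7.75]: (4.53+4.09)/2 × 0.25 = 1.0775
  [7.75→8.75]: (4.09+2.71)/2 × 1 = 3.4
  Sum = 168.0225 µg/mL·h
F = (AUC_ev/D_ev)/(AUC_iv/D_iv) = (168.0225/500)/(112/200) = 0.336045/0.56 = 0.6001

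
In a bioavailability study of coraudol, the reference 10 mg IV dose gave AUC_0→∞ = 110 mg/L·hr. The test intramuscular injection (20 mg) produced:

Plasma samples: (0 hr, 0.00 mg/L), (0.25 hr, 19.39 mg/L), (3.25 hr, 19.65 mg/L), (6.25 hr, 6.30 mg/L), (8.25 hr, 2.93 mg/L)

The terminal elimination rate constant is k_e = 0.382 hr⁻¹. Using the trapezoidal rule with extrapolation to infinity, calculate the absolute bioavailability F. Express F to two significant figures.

F = 0.53

Trapezoidal AUC_0→8.25 (intramuscular injection):
  [0→0.25]: (0.00+19.39)/2 × 0.25 = 2.42375
  [0.25→3.25]: (19.39+19.65)/2 × 3 = 58.56
  [3.25→6.25]: (19.65+6.30)/2 × 3 = 38.925
  [6.25→8.25]: (6.30+2.93)/2 × 2 = 9.23
  Sum = 109.13875 mg/L·hr
Tail: C_last/k_e = 2.93/0.382 = 7.670
AUC_0→∞ (intramuscular injection) = 109.13875 + 7.670 = 116.80875 mg/L·hr
F = (AUC_ev/D_ev)/(AUC_iv/D_iv) = (116.80875/20)/(110/10) = 5.8404375/11 = 0.5309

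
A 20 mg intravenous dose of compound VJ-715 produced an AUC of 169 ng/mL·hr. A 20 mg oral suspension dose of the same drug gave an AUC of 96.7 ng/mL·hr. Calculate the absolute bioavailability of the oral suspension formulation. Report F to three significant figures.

F = (AUC_ev / D_ev) / (AUC_iv / D_iv)
  = (96.7/20) / (169/20)
  = 4.835 / 8.45 = 0.5722

F = 0.572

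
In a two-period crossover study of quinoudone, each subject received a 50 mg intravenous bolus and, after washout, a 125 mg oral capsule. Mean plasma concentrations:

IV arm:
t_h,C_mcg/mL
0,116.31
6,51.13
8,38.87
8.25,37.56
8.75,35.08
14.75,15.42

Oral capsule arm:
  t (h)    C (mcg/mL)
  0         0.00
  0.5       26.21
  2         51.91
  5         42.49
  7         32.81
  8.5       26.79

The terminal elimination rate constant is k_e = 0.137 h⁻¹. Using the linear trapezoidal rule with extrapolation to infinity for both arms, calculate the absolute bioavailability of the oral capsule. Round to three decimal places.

Trapezoidal AUC_0→14.75 (IV):
  [0→6]: (116.31+51.13)/2 × 6 = 502.32
  [6→8]: (51.13+38.87)/2 × 2 = 90.0
  [8→8.25]: (38.87+37.56)/2 × 0.25 = 9.55375
  [8.25→8.75]: (37.56+35.08)/2 × 0.5 = 18.16
  [8.75→14.75]: (35.08+15.42)/2 × 6 = 151.5
  Sum = 771.53375 mcg/mL·h
IV tail: 15.42/0.137 = 112.555; AUC_iv,0→∞ = 771.53375 + 112.555 = 884.08875 mcg/mL·h
Trapezoidal AUC_0→8.5 (oral capsule):
  [0→0.5]: (0.00+26.21)/2 × 0.5 = 6.5525
  [0.5→2]: (26.21+51.91)/2 × 1.5 = 58.59
  [2→5]: (51.91+42.49)/2 × 3 = 141.6
  [5→7]: (42.49+32.81)/2 × 2 = 75.3
  [7→8.5]: (32.81+26.79)/2 × 1.5 = 44.7
  Sum = 326.7425 mcg/mL·h
oral capsule tail: 26.79/0.137 = 195.547; AUC_ev,0→∞ = 326.7425 + 195.547 = 522.2895 mcg/mL·h
F = (AUC_ev/D_ev)/(AUC_iv/D_iv) = (522.2895/125)/(884.08875/50) = 4.178316/17.681775 = 0.2363

F = 0.236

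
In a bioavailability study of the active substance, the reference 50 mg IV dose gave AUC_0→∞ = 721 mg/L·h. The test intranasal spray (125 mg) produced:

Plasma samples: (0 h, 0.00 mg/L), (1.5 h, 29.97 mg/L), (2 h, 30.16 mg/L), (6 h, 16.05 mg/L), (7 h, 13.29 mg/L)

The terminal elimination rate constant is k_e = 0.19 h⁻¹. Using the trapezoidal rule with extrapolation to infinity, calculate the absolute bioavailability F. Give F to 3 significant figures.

Trapezoidal AUC_0→7 (intranasal spray):
  [0→1.5]: (0.00+29.97)/2 × 1.5 = 22.4775
  [1.5→2]: (29.97+30.16)/2 × 0.5 = 15.0325
  [2→6]: (30.16+16.05)/2 × 4 = 92.42
  [6→7]: (16.05+13.29)/2 × 1 = 14.67
  Sum = 144.6 mg/L·h
Tail: C_last/k_e = 13.29/0.19 = 69.947
AUC_0→∞ (intranasal spray) = 144.6 + 69.947 = 214.547 mg/L·h
F = (AUC_ev/D_ev)/(AUC_iv/D_iv) = (214.547/125)/(721/50) = 1.716376/14.42 = 0.1190

F = 0.119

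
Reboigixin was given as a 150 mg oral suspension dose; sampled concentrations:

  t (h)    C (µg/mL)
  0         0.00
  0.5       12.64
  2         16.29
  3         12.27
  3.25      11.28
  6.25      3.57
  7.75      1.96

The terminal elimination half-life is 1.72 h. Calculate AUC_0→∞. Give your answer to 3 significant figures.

AUC = 73.4 µg/mL·h

Trapezoidal AUC_0→7.75:
  [0→0.5]: (0.00+12.64)/2 × 0.5 = 3.16
  [0.5→2]: (12.64+16.29)/2 × 1.5 = 21.6975
  [2→3]: (16.29+12.27)/2 × 1 = 14.28
  [3→3.25]: (12.27+11.28)/2 × 0.25 = 2.94375
  [3.25→6.25]: (11.28+3.57)/2 × 3 = 22.275
  [6.25→7.75]: (3.57+1.96)/2 × 1.5 = 4.1475
  Sum = 68.50375 µg/mL·h
k_e = ln2 / t½ = 0.693147 / 1.72 = 0.4030 h^-1
Extrapolated tail: C_last / k_e = 1.96 / 0.403 = 4.864
AUC_0→∞ = 68.50375 + 4.864 = 73.36775 µg/mL·h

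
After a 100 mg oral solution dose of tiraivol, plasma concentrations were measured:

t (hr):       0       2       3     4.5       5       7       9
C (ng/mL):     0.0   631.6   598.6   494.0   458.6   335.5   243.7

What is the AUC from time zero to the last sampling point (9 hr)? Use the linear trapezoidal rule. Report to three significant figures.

AUC = 3680 ng/mL·hr

Trapezoidal AUC_0→9:
  [0→2]: (0.0+631.6)/2 × 2 = 631.6
  [2→3]: (631.6+598.6)/2 × 1 = 615.1
  [3→4.5]: (598.6+494.0)/2 × 1.5 = 819.45
  [4.5→5]: (494.0+458.6)/2 × 0.5 = 238.15
  [5→7]: (458.6+335.5)/2 × 2 = 794.1
  [7→9]: (335.5+243.7)/2 × 2 = 579.2
  Sum = 3677.6 ng/mL·hr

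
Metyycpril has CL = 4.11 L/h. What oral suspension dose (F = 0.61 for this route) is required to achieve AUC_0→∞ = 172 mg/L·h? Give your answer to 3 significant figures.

Dose = 1160 mg

Dose = CL × AUC_0→∞ / F
     = 4.11 × 172 / 0.61 = 1158.89 mg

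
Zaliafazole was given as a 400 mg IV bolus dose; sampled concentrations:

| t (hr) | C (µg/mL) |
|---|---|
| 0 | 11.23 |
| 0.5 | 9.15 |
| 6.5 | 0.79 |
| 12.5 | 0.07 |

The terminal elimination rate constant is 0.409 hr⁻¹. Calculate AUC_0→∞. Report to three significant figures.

Trapezoidal AUC_0→12.5:
  [0→0.5]: (11.23+9.15)/2 × 0.5 = 5.095
  [0.5→6.5]: (9.15+0.79)/2 × 6 = 29.82
  [6.5→12.5]: (0.79+0.07)/2 × 6 = 2.58
  Sum = 37.495 µg/mL·hr
Extrapolated tail: C_last / k_e = 0.07 / 0.409 = 0.171
AUC_0→∞ = 37.495 + 0.171 = 37.666 µg/mL·hr

AUC = 37.7 µg/mL·hr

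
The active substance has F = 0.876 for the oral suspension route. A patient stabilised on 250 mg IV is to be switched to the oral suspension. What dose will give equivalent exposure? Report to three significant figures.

D_oral = 285 mg

For equal systemic exposure: F × D_ev = D_iv
D_ev = D_iv / F = 250 / 0.876 = 285.388 mg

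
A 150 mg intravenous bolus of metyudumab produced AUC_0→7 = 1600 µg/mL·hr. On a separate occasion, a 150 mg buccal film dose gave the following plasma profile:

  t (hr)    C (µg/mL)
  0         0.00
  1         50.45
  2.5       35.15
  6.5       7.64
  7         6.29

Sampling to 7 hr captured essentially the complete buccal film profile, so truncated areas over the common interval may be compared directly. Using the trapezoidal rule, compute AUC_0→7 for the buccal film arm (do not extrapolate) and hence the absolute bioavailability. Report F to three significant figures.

F = 0.112

Trapezoidal AUC_0→7 (buccal film):
  [0→1]: (0.00+50.45)/2 × 1 = 25.225
  [1→2.5]: (50.45+35.15)/2 × 1.5 = 64.2
  [2.5→6.5]: (35.15+7.64)/2 × 4 = 85.58
  [6.5→7]: (7.64+6.29)/2 × 0.5 = 3.4825
  Sum = 178.4875 µg/mL·hr
F = (AUC_ev/D_ev)/(AUC_iv/D_iv) = (178.4875/150)/(1600/150) = 1.18992/10.6667 = 0.1116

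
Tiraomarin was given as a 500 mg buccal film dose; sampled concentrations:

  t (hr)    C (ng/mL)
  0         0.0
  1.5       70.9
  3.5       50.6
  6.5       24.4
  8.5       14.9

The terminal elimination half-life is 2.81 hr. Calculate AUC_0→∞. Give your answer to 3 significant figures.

Trapezoidal AUC_0→8.5:
  [0→1.5]: (0.0+70.9)/2 × 1.5 = 53.175
  [1.5→3.5]: (70.9+50.6)/2 × 2 = 121.5
  [3.5→6.5]: (50.6+24.4)/2 × 3 = 112.5
  [6.5→8.5]: (24.4+14.9)/2 × 2 = 39.3
  Sum = 326.475 ng/mL·hr
k_e = ln2 / t½ = 0.693147 / 2.81 = 0.2467 hr^-1
Extrapolated tail: C_last / k_e = 14.9 / 0.2467 = 60.397
AUC_0→∞ = 326.475 + 60.397 = 386.872 ng/mL·hr

AUC = 387 ng/mL·hr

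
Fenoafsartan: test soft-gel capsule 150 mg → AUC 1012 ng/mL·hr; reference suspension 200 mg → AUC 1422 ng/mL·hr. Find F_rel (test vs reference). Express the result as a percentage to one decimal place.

F_rel = 94.9%

F_rel = (AUC_test/D_test) / (AUC_ref/D_ref)
      = (1012/150) / (1422/200)
      = 6.74667 / 7.11 = 0.9489 = 94.89%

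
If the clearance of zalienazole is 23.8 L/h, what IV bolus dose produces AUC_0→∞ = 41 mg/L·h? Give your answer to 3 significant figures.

Dose = 976 mg

Dose_iv = CL × AUC_0→∞
     = 23.8 × 41 = 975.8 mg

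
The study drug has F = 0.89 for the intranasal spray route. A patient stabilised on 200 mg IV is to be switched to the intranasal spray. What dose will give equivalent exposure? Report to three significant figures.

For equal systemic exposure: F × D_ev = D_iv
D_ev = D_iv / F = 200 / 0.89 = 224.719 mg

D_intranasal = 225 mg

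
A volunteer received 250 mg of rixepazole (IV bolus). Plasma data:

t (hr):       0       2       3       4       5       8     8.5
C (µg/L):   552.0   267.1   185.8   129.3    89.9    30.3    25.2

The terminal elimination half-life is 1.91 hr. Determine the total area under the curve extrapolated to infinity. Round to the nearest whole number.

AUC = 1576 µg/L·hr

Trapezoidal AUC_0→8.5:
  [0→2]: (552.0+267.1)/2 × 2 = 819.1
  [2→3]: (267.1+185.8)/2 × 1 = 226.45
  [3→4]: (185.8+129.3)/2 × 1 = 157.55
  [4→5]: (129.3+89.9)/2 × 1 = 109.6
  [5→8]: (89.9+30.3)/2 × 3 = 180.3
  [8→8.5]: (30.3+25.2)/2 × 0.5 = 13.875
  Sum = 1506.875 µg/L·hr
k_e = ln2 / t½ = 0.693147 / 1.91 = 0.3629 hr^-1
Extrapolated tail: C_last / k_e = 25.2 / 0.3629 = 69.441
AUC_0→∞ = 1506.875 + 69.441 = 1576.316 µg/L·hr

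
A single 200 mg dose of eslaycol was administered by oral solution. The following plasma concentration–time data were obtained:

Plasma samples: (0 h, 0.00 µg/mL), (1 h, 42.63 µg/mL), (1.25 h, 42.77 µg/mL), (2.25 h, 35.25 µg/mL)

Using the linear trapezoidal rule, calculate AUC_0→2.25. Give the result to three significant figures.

Trapezoidal AUC_0→2.25:
  [0→1]: (0.00+42.63)/2 × 1 = 21.315
  [1→1.25]: (42.63+42.77)/2 × 0.25 = 10.675
  [1.25→2.25]: (42.77+35.25)/2 × 1 = 39.01
  Sum = 71.0 µg/mL·h

AUC = 71.0 µg/mL·h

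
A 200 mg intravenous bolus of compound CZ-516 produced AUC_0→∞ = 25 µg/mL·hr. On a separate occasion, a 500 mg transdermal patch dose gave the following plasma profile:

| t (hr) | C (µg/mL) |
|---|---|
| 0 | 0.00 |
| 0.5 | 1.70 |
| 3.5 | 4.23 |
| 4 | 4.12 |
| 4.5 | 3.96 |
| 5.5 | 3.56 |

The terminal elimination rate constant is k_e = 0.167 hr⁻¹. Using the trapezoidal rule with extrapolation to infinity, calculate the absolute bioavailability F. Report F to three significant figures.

F = 0.616

Trapezoidal AUC_0→5.5 (transdermal patch):
  [0→0.5]: (0.00+1.70)/2 × 0.5 = 0.425
  [0.5→3.5]: (1.70+4.23)/2 × 3 = 8.895
  [3.5→4]: (4.23+4.12)/2 × 0.5 = 2.0875
  [4→4.5]: (4.12+3.96)/2 × 0.5 = 2.02
  [4.5→5.5]: (3.96+3.56)/2 × 1 = 3.76
  Sum = 17.1875 µg/mL·hr
Tail: C_last/k_e = 3.56/0.167 = 21.317
AUC_0→∞ (transdermal patch) = 17.1875 + 21.317 = 38.5045 µg/mL·hr
F = (AUC_ev/D_ev)/(AUC_iv/D_iv) = (38.5045/500)/(25/200) = 0.077009/0.125 = 0.6161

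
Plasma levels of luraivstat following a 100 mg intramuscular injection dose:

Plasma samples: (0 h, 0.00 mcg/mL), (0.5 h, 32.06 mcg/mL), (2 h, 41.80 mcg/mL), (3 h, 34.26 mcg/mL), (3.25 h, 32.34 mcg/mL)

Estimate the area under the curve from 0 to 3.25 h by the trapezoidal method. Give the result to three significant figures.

AUC = 110 mcg/mL·h

Trapezoidal AUC_0→3.25:
  [0→0.5]: (0.00+32.06)/2 × 0.5 = 8.015
  [0.5→2]: (32.06+41.80)/2 × 1.5 = 55.395
  [2→3]: (41.80+34.26)/2 × 1 = 38.03
  [3→3.25]: (34.26+32.34)/2 × 0.25 = 8.325
  Sum = 109.765 mcg/mL·h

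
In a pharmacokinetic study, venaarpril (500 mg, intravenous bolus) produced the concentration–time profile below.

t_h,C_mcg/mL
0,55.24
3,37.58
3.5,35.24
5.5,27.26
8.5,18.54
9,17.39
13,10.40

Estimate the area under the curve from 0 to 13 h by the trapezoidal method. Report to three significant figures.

Trapezoidal AUC_0→13:
  [0→3]: (55.24+37.58)/2 × 3 = 139.23
  [3→3.5]: (37.58+35.24)/2 × 0.5 = 18.205
  [3.5→5.5]: (35.24+27.26)/2 × 2 = 62.5
  [5.5→8.5]: (27.26+18.54)/2 × 3 = 68.7
  [8.5→9]: (18.54+17.39)/2 × 0.5 = 8.9825
  [9→13]: (17.39+10.40)/2 × 4 = 55.58
  Sum = 353.1975 mcg/mL·h

AUC = 353 mcg/mL·h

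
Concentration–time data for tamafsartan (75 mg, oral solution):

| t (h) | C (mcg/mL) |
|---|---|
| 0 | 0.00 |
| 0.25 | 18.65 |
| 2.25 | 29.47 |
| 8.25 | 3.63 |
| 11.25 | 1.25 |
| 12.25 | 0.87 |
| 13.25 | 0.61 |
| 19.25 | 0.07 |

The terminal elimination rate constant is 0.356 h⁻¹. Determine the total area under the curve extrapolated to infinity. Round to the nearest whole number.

Trapezoidal AUC_0→19.25:
  [0→0.25]: (0.00+18.65)/2 × 0.25 = 2.33125
  [0.25→2.25]: (18.65+29.47)/2 × 2 = 48.12
  [2.25→8.25]: (29.47+3.63)/2 × 6 = 99.3
  [8.25→11.25]: (3.63+1.25)/2 × 3 = 7.32
  [11.25→12.25]: (1.25+0.87)/2 × 1 = 1.06
  [12.25→13.25]: (0.87+0.61)/2 × 1 = 0.74
  [13.25→19.25]: (0.61+0.07)/2 × 6 = 2.04
  Sum = 160.91125 mcg/mL·h
Extrapolated tail: C_last / k_e = 0.07 / 0.356 = 0.197
AUC_0→∞ = 160.91125 + 0.197 = 161.10825 mcg/mL·h

AUC = 161 mcg/mL·h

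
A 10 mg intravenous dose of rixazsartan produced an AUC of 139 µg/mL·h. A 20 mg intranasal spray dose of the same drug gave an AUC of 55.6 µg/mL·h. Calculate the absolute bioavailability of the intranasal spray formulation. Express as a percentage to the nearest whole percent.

F = 20%

F = (AUC_ev / D_ev) / (AUC_iv / D_iv)
  = (55.6/20) / (139/10)
  = 2.78 / 13.9 = 0.2000
  = 20.00%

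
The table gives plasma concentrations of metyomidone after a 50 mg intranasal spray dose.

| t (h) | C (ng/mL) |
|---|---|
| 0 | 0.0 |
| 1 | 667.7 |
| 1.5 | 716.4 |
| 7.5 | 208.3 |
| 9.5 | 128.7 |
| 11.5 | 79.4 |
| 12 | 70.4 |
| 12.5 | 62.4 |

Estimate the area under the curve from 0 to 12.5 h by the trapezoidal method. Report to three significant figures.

Trapezoidal AUC_0→12.5:
  [0→1]: (0.0+667.7)/2 × 1 = 333.85
  [1→1.5]: (667.7+716.4)/2 × 0.5 = 346.025
  [1.5→7.5]: (716.4+208.3)/2 × 6 = 2774.1
  [7.5→9.5]: (208.3+128.7)/2 × 2 = 337.0
  [9.5→11.5]: (128.7+79.4)/2 × 2 = 208.1
  [11.5→12]: (79.4+70.4)/2 × 0.5 = 37.45
  [12→12.5]: (70.4+62.4)/2 × 0.5 = 33.2
  Sum = 4069.725 ng/mL·h

AUC = 4070 ng/mL·h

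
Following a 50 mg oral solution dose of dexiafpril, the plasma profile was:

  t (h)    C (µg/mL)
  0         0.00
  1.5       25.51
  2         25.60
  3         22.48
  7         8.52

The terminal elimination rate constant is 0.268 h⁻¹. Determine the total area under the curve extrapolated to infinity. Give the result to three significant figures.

AUC = 150 µg/mL·h

Trapezoidal AUC_0→7:
  [0→1.5]: (0.00+25.51)/2 × 1.5 = 19.1325
  [1.5→2]: (25.51+25.60)/2 × 0.5 = 12.7775
  [2→3]: (25.60+22.48)/2 × 1 = 24.04
  [3→7]: (22.48+8.52)/2 × 4 = 62.0
  Sum = 117.95 µg/mL·h
Extrapolated tail: C_last / k_e = 8.52 / 0.268 = 31.791
AUC_0→∞ = 117.95 + 31.791 = 149.741 µg/mL·h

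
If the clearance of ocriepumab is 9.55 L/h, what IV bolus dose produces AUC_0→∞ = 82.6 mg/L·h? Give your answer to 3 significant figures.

Dose_iv = CL × AUC_0→∞
     = 9.55 × 82.6 = 788.83 mg

Dose = 789 mg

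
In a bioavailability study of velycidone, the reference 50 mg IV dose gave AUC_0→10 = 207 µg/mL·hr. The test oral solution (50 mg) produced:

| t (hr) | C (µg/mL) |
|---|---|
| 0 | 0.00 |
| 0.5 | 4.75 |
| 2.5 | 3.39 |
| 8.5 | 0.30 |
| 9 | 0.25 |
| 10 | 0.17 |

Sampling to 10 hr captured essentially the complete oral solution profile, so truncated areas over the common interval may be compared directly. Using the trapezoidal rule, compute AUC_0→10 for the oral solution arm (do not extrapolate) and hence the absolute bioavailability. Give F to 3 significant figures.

Trapezoidal AUC_0→10 (oral solution):
  [0→0.5]: (0.00+4.75)/2 × 0.5 = 1.1875
  [0.5→2.5]: (4.75+3.39)/2 × 2 = 8.14
  [2.5→8.5]: (3.39+0.30)/2 × 6 = 11.07
  [8.5→9]: (0.30+0.25)/2 × 0.5 = 0.1375
  [9→10]: (0.25+0.17)/2 × 1 = 0.21
  Sum = 20.745 µg/mL·hr
F = (AUC_ev/D_ev)/(AUC_iv/D_iv) = (20.745/50)/(207/50) = 0.4149/4.14 = 0.1002

F = 0.100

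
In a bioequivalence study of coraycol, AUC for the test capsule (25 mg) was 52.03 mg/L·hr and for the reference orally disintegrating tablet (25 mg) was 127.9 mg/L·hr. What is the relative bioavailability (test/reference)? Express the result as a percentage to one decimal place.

F_rel = (AUC_test/D_test) / (AUC_ref/D_ref)
      = (52.03/25) / (127.9/25)
      = 2.0812 / 5.116 = 0.4068 = 40.68%

F_rel = 40.7%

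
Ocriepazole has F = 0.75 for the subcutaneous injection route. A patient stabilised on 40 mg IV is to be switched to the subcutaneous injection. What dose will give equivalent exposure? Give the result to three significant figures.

For equal systemic exposure: F × D_ev = D_iv
D_ev = D_iv / F = 40 / 0.75 = 53.3333 mg

D_subcutaneous = 53.3 mg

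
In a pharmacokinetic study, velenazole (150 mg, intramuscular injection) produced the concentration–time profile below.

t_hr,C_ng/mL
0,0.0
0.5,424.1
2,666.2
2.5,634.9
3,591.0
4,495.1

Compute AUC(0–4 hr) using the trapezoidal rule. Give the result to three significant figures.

Trapezoidal AUC_0→4:
  [0→0.5]: (0.0+424.1)/2 × 0.5 = 106.025
  [0.5→2]: (424.1+666.2)/2 × 1.5 = 817.725
  [2→2.5]: (666.2+634.9)/2 × 0.5 = 325.275
  [2.5→3]: (634.9+591.0)/2 × 0.5 = 306.475
  [3→4]: (591.0+495.1)/2 × 1 = 543.05
  Sum = 2098.55 ng/mL·hr

AUC = 2100 ng/mL·hr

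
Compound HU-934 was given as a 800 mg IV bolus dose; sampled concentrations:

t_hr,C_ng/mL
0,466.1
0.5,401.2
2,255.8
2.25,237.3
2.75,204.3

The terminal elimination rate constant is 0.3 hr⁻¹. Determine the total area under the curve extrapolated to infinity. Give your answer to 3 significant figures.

AUC = 1560 ng/mL·hr

Trapezoidal AUC_0→2.75:
  [0→0.5]: (466.1+401.2)/2 × 0.5 = 216.825
  [0.5→2]: (401.2+255.8)/2 × 1.5 = 492.75
  [2→2.25]: (255.8+237.3)/2 × 0.25 = 61.6375
  [2.25→2.75]: (237.3+204.3)/2 × 0.5 = 110.4
  Sum = 881.6125 ng/mL·hr
Extrapolated tail: C_last / k_e = 204.3 / 0.3 = 681.000
AUC_0→∞ = 881.6125 + 681.000 = 1562.6125 ng/mL·hr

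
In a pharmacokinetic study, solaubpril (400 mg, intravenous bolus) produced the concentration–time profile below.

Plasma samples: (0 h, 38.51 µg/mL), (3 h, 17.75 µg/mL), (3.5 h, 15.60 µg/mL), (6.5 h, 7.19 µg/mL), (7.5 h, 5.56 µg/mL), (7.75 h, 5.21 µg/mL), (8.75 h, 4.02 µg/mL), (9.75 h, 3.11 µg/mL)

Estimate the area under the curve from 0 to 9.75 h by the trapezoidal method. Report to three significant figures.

Trapezoidal AUC_0→9.75:
  [0→3]: (38.51+17.75)/2 × 3 = 84.39
  [3→3.5]: (17.75+15.60)/2 × 0.5 = 8.3375
  [3.5→6.5]: (15.60+7.19)/2 × 3 = 34.185
  [6.5→7.5]: (7.19+5.56)/2 × 1 = 6.375
  [7.5→7.75]: (5.56+5.21)/2 × 0.25 = 1.34625
  [7.75→8.75]: (5.21+4.02)/2 × 1 = 4.615
  [8.75→9.75]: (4.02+3.11)/2 × 1 = 3.565
  Sum = 142.81375 µg/mL·h

AUC = 143 µg/mL·h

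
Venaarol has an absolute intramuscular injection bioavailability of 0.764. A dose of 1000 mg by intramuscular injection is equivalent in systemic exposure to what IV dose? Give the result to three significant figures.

Systemic exposure from an extravascular dose = F × D_ev, so the equivalent IV dose is F × D_ev.
D_iv = F × D_ev = 0.764 × 1000 = 764 mg

D_iv = 764 mg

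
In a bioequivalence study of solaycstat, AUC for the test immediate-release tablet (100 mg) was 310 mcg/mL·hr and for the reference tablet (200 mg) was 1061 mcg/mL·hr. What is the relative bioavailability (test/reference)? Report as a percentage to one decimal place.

F_rel = (AUC_test/D_test) / (AUC_ref/D_ref)
      = (310/100) / (1061/200)
      = 3.1 / 5.305 = 0.5844 = 58.44%

F_rel = 58.4%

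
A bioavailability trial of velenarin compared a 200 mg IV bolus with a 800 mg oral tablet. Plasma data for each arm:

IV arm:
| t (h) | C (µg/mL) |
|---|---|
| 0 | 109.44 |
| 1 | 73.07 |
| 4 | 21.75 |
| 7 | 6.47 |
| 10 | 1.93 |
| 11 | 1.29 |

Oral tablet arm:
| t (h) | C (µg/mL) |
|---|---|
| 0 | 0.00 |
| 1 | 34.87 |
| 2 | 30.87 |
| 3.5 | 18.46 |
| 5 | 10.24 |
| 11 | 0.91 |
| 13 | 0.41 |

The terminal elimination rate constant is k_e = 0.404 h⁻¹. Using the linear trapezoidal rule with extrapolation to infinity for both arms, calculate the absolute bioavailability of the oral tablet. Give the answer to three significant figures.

Trapezoidal AUC_0→11 (IV):
  [0→1]: (109.44+73.07)/2 × 1 = 91.255
  [1→4]: (73.07+21.75)/2 × 3 = 142.23
  [4→7]: (21.75+6.47)/2 × 3 = 42.33
  [7→10]: (6.47+1.93)/2 × 3 = 12.6
  [10→11]: (1.93+1.29)/2 × 1 = 1.61
  Sum = 290.025 µg/mL·h
IV tail: 1.29/0.404 = 3.193; AUC_iv,0→∞ = 290.025 + 3.193 = 293.218 µg/mL·h
Trapezoidal AUC_0→13 (oral tablet):
  [0→1]: (0.00+34.87)/2 × 1 = 17.435
  [1→2]: (34.87+30.87)/2 × 1 = 32.87
  [2→3.5]: (30.87+18.46)/2 × 1.5 = 36.9975
  [3.5→5]: (18.46+10.24)/2 × 1.5 = 21.525
  [5→11]: (10.24+0.91)/2 × 6 = 33.45
  [11→13]: (0.91+0.41)/2 × 2 = 1.32
  Sum = 143.5975 µg/mL·h
oral tablet tail: 0.41/0.404 = 1.015; AUC_ev,0→∞ = 143.5975 + 1.015 = 144.6125 µg/mL·h
F = (AUC_ev/D_ev)/(AUC_iv/D_iv) = (144.6125/800)/(293.218/200) = 0.180766/1.46609 = 0.1233

F = 0.123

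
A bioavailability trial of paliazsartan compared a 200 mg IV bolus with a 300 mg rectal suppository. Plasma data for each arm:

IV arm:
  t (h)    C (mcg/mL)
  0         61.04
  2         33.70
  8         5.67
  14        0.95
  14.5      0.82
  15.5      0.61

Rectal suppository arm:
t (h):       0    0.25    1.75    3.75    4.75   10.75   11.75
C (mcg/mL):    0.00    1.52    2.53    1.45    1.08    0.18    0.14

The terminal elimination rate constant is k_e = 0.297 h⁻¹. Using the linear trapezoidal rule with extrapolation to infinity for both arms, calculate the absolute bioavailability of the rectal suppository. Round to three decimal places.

Trapezoidal AUC_0→15.5 (IV):
  [0→2]: (61.04+33.70)/2 × 2 = 94.74
  [2→8]: (33.70+5.67)/2 × 6 = 118.11
  [8→14]: (5.67+0.95)/2 × 6 = 19.86
  [14→14.5]: (0.95+0.82)/2 × 0.5 = 0.4425
  [14.5→15.5]: (0.82+0.61)/2 × 1 = 0.715
  Sum = 233.8675 mcg/mL·h
IV tail: 0.61/0.297 = 2.054; AUC_iv,0→∞ = 233.8675 + 2.054 = 235.9215 mcg/mL·h
Trapezoidal AUC_0→11.75 (rectal suppository):
  [0→0.25]: (0.00+1.52)/2 × 0.25 = 0.19
  [0.25→1.75]: (1.52+2.53)/2 × 1.5 = 3.0375
  [1.75→3.75]: (2.53+1.45)/2 × 2 = 3.98
  [3.75→4.75]: (1.45+1.08)/2 × 1 = 1.265
  [4.75→10.75]: (1.08+0.18)/2 × 6 = 3.78
  [10.75→11.75]: (0.18+0.14)/2 × 1 = 0.16
  Sum = 12.4125 mcg/mL·h
rectal suppository tail: 0.14/0.297 = 0.471; AUC_ev,0→∞ = 12.4125 + 0.471 = 12.8835 mcg/mL·h
F = (AUC_ev/D_ev)/(AUC_iv/D_iv) = (12.8835/300)/(235.9215/200) = 0.042945/1.1796075 = 0.0364

F = 0.036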